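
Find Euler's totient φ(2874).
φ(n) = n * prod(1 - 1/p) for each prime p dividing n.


2874 = 2 × 3 × 479
Prime factors: 2, 3, 479
φ(2874) = 2874 × (1-1/2) × (1-1/3) × (1-1/479)
= 2874 × 1/2 × 2/3 × 478/479 = 956

φ(2874) = 956


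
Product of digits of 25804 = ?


2 × 5 × 8 × 0 × 4 = 0


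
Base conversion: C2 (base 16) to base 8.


C2 (base 16) = 194 (decimal)
194 (decimal) = 302 (base 8)


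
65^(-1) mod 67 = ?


Use the extended Euclidean algorithm on (67, 65); each row r = 67*s + 65*t:
r=67, s=1, t=0
r=65, s=0, t=1
q=1: r=2, s=1, t=-1   [67*(1) + 65*(-1) = 2]
q=32: r=1, s=-32, t=33   [67*(-32) + 65*(33) = 1]
q=2: r=0, s=65, t=-67   [67*(65) + 65*(-67) = 0]
GCD = 1 with t = 33, so 65*(33) ≡ 1 (mod 67)
Inverse = 33 mod 67 = 33
Check: 65 * 33 = 2145 ≡ 1 (mod 67)

65^(-1) ≡ 33 (mod 67)


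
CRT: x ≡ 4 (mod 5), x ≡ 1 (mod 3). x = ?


M = 5*3 = 15
M1 = M/5 = 3, M2 = M/3 = 5
M1^(-1) mod 5 = 2, M2^(-1) mod 3 = 2
x = 4*3*2 + 1*5*2 = 34
34 mod 15 = 4
Check: 4 mod 5 = 4 ✓, 4 mod 3 = 1 ✓

x ≡ 4 (mod 15)


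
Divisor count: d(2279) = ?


2279 = 43^1 × 53^1
d(2279) = (1+1) × (1+1) = 4

4 divisors


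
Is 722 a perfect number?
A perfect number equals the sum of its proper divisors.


Proper divisors of 722: 1, 2, 19, 38, 361
Sum = 1 + 2 + 19 + 38 + 361 = 421

No, 722 is not perfect (421 ≠ 722)


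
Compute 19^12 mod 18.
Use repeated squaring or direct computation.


19^1 mod 18 = 1
19^2 mod 18 = 1
19^3 mod 18 = 1
19^4 mod 18 = 1
19^5 mod 18 = 1
19^6 mod 18 = 1
19^7 mod 18 = 1
19^8 mod 18 = 1
19^9 mod 18 = 1
19^10 mod 18 = 1
19^11 mod 18 = 1
19^12 mod 18 = 1


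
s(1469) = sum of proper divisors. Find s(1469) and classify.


Proper divisors: 1, 13, 113
Sum = 1 + 13 + 113 = 127
127 < 1469 → deficient

s(1469) = 127 (deficient)


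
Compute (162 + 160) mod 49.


162 + 160 = 322
322 mod 49 = 28


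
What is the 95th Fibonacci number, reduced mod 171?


F(k) mod 171 for k=1..95:
1, 1, 2, 3, 5, 8, 13, 21, 34, 55, 89, 144, 62, 35, 97, 132, 58, 19, 77, 96, 2, 98, 100, 27, 127, 154, 110, 93, 32, 125, 157, 111, 97, 37, 134, 0, 134, 134, 97, 60, 157, 46, 32, 78, 110, 17, 127, 144, 100, 73, 2, 75, 77, 152, 58, 39, 97, 136, 62, 27, 89, 116, 34, 150, 13, 163, 5, 168, 2, 170, 1, 0, 1, 1, 2, 3, 5, 8, 13, 21, 34, 55, 89, 144, 62, 35, 97, 132, 58, 19, 77, 96, 2, 98, 100
F(95) mod 171 = 100


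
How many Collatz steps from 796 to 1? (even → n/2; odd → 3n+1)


796 → 398 → 199 → 598 → 299 → 898 → 449 → 1348 → 674 → 337 → 1012 → 506 → 253 → 760 → 380 → 190 → 95 → 286 → 143 → 430 → 215 → 646 → 323 → 970 → 485 → 1456 → 728 → 364 → 182 → 91 → 274 → 137 → 412 → 206 → 103 → 310 → 155 → 466 → 233 → 700 → 350 → 175 → 526 → 263 → 790 → 395 → 1186 → 593 → 1780 → 890 → 445 → 1336 → 668 → 334 → 167 → 502 → 251 → 754 → 377 → 1132 → 566 → 283 → 850 → 425 → 1276 → 638 → 319 → 958 → 479 → 1438 → 719 → 2158 → 1079 → 3238 → 1619 → 4858 → 2429 → 7288 → 3644 → 1822 → 911 → 2734 → 1367 → 4102 → 2051 → 6154 → 3077 → 9232 → 4616 → 2308 → 1154 → 577 → 1732 → 866 → 433 → 1300 → 650 → 325 → 976 → 488 → 244 → 122 → 61 → 184 → 92 → 46 → 23 → 70 → 35 → 106 → 53 → 160 → 80 → 40 → 20 → 10 → 5 → 16 → 8 → 4 → 2 → 1
Total steps = 121

121 steps


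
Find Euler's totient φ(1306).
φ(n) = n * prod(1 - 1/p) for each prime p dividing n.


1306 = 2 × 653
Prime factors: 2, 653
φ(1306) = 1306 × (1-1/2) × (1-1/653)
= 1306 × 1/2 × 652/653 = 652

φ(1306) = 652


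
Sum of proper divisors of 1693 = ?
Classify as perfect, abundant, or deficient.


Proper divisors: 1
Sum = 1 = 1
1 < 1693 → deficient

s(1693) = 1 (deficient)


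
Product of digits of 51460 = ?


5 × 1 × 4 × 6 × 0 = 0


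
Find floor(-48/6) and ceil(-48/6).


-48/6 = -8.0000
floor = -8
ceil = -8

floor = -8, ceil = -8


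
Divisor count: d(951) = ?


951 = 3^1 × 317^1
d(951) = (1+1) × (1+1) = 4

4 divisors


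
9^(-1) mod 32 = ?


Use the extended Euclidean algorithm on (32, 9); each row r = 32*s + 9*t:
r=32, s=1, t=0
r=9, s=0, t=1
q=3: r=5, s=1, t=-3   [32*(1) + 9*(-3) = 5]
q=1: r=4, s=-1, t=4   [32*(-1) + 9*(4) = 4]
q=1: r=1, s=2, t=-7   [32*(2) + 9*(-7) = 1]
q=4: r=0, s=-9, t=32   [32*(-9) + 9*(32) = 0]
GCD = 1 with t = -7, so 9*(-7) ≡ 1 (mod 32)
Inverse = -7 mod 32 = 25
Check: 9 * 25 = 225 ≡ 1 (mod 32)

9^(-1) ≡ 25 (mod 32)


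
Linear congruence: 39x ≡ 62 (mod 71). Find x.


GCD(39, 71) = 1, unique solution
a^(-1) mod 71 = 51
x = 51 * 62 mod 71 = 38

x ≡ 38 (mod 71)


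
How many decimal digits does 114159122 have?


114159122 has 9 digits in base 10
floor(log10(114159122)) + 1 = floor(8.0575) + 1 = 9

9 digits (base 10)


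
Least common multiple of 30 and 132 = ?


GCD(30, 132) = 6
LCM = 30*132/6 = 3960/6 = 660

LCM = 660


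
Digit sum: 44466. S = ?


4 + 4 + 4 + 6 + 6 = 24


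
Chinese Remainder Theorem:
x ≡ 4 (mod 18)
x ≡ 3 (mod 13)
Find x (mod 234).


M = 18*13 = 234
M1 = M/18 = 13, M2 = M/13 = 18
M1^(-1) mod 18 = 7, M2^(-1) mod 13 = 8
x = 4*13*7 + 3*18*8 = 796
796 mod 234 = 94
Check: 94 mod 18 = 4 ✓, 94 mod 13 = 3 ✓

x ≡ 94 (mod 234)


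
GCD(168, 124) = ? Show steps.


168 = 1 * 124 + 44
124 = 2 * 44 + 36
44 = 1 * 36 + 8
36 = 4 * 8 + 4
8 = 2 * 4 + 0
GCD = 4


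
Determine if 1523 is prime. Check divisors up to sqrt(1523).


Check divisors up to sqrt(1523) = 39.0256
No divisors found.
1523 is prime.

Yes, 1523 is prime


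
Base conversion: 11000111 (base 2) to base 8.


11000111 (base 2) = 199 (decimal)
199 (decimal) = 307 (base 8)


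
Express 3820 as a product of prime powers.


3820 / 2 = 1910
1910 / 2 = 955
955 / 5 = 191
191 / 191 = 1
3820 = 2^2 × 5 × 191


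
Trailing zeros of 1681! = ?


floor(1681/5) = 336
floor(1681/25) = 67
floor(1681/125) = 13
floor(1681/625) = 2
Total = 418

418 trailing zeros


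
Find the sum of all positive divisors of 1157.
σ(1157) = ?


Divisors of 1157: 1, 13, 89, 1157
Sum = 1 + 13 + 89 + 1157 = 1260

σ(1157) = 1260


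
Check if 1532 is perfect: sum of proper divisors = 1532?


Proper divisors of 1532: 1, 2, 4, 383, 766
Sum = 1 + 2 + 4 + 383 + 766 = 1156

No, 1532 is not perfect (1156 ≠ 1532)


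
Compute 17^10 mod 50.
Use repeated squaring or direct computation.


17^1 mod 50 = 17
17^2 mod 50 = 39
17^3 mod 50 = 13
17^4 mod 50 = 21
17^5 mod 50 = 7
17^6 mod 50 = 19
17^7 mod 50 = 23
17^8 mod 50 = 41
17^9 mod 50 = 47
17^10 mod 50 = 49


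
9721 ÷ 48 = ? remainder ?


9721 = 48 * 202 + 25
Check: 9696 + 25 = 9721

q = 202, r = 25


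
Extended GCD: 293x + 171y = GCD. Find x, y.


Tabular extended Euclidean (each row: r = 293*s + 171*t):
r=293, s=1, t=0
r=171, s=0, t=1
q=1: r=122, s=1, t=-1   [293*(1) + 171*(-1) = 122]
q=1: r=49, s=-1, t=2   [293*(-1) + 171*(2) = 49]
q=2: r=24, s=3, t=-5   [293*(3) + 171*(-5) = 24]
q=2: r=1, s=-7, t=12   [293*(-7) + 171*(12) = 1]
q=24: r=0, s=171, t=-293   [293*(171) + 171*(-293) = 0]
GCD = 1; from the row with r=1: x=-7, y=12
Check: 293*(-7) + 171*(12) = -2051 + 2052 = 1

GCD = 1, x = -7, y = 12


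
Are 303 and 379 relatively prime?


Euclidean algorithm:
379 = 1 * 303 + 76
303 = 3 * 76 + 75
76 = 1 * 75 + 1
75 = 75 * 1 + 0
GCD(303, 379) = 1

Yes, coprime (GCD = 1)


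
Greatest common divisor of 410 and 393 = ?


410 = 1 * 393 + 17
393 = 23 * 17 + 2
17 = 8 * 2 + 1
2 = 2 * 1 + 0
GCD = 1


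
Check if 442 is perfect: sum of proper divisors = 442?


Proper divisors of 442: 1, 2, 13, 17, 26, 34, 221
Sum = 1 + 2 + 13 + 17 + 26 + 34 + 221 = 314

No, 442 is not perfect (314 ≠ 442)


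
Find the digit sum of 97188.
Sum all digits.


9 + 7 + 1 + 8 + 8 = 33


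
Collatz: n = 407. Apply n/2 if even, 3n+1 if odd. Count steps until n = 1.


407 → 1222 → 611 → 1834 → 917 → 2752 → 1376 → 688 → 344 → 172 → 86 → 43 → 130 → 65 → 196 → 98 → 49 → 148 → 74 → 37 → 112 → 56 → 28 → 14 → 7 → 22 → 11 → 34 → 17 → 52 → 26 → 13 → 40 → 20 → 10 → 5 → 16 → 8 → 4 → 2 → 1
Total steps = 40

40 steps


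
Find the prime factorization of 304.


304 / 2 = 152
152 / 2 = 76
76 / 2 = 38
38 / 2 = 19
19 / 19 = 1
304 = 2^4 × 19


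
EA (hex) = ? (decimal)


EA (base 16) = 234 (decimal)
234 (decimal) = 234 (base 10)


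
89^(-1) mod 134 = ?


Use the extended Euclidean algorithm on (134, 89); each row r = 134*s + 89*t:
r=134, s=1, t=0
r=89, s=0, t=1
q=1: r=45, s=1, t=-1   [134*(1) + 89*(-1) = 45]
q=1: r=44, s=-1, t=2   [134*(-1) + 89*(2) = 44]
q=1: r=1, s=2, t=-3   [134*(2) + 89*(-3) = 1]
q=44: r=0, s=-89, t=134   [134*(-89) + 89*(134) = 0]
GCD = 1 with t = -3, so 89*(-3) ≡ 1 (mod 134)
Inverse = -3 mod 134 = 131
Check: 89 * 131 = 11659 ≡ 1 (mod 134)

89^(-1) ≡ 131 (mod 134)


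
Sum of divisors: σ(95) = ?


Divisors of 95: 1, 5, 19, 95
Sum = 1 + 5 + 19 + 95 = 120

σ(95) = 120


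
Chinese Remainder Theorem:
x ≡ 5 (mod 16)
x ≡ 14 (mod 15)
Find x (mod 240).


M = 16*15 = 240
M1 = M/16 = 15, M2 = M/15 = 16
M1^(-1) mod 16 = 15, M2^(-1) mod 15 = 1
x = 5*15*15 + 14*16*1 = 1349
1349 mod 240 = 149
Check: 149 mod 16 = 5 ✓, 149 mod 15 = 14 ✓

x ≡ 149 (mod 240)


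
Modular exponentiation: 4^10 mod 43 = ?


4^1 mod 43 = 4
4^2 mod 43 = 16
4^3 mod 43 = 21
4^4 mod 43 = 41
4^5 mod 43 = 35
4^6 mod 43 = 11
4^7 mod 43 = 1
4^8 mod 43 = 4
4^9 mod 43 = 16
4^10 mod 43 = 21


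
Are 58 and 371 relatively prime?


Euclidean algorithm:
371 = 6 * 58 + 23
58 = 2 * 23 + 12
23 = 1 * 12 + 11
12 = 1 * 11 + 1
11 = 11 * 1 + 0
GCD(58, 371) = 1

Yes, coprime (GCD = 1)


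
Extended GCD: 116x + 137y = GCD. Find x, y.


Tabular extended Euclidean (each row: r = 116*s + 137*t):
r=116, s=1, t=0
r=137, s=0, t=1
q=0: r=116, s=1, t=0   [116*(1) + 137*(0) = 116]
q=1: r=21, s=-1, t=1   [116*(-1) + 137*(1) = 21]
q=5: r=11, s=6, t=-5   [116*(6) + 137*(-5) = 11]
q=1: r=10, s=-7, t=6   [116*(-7) + 137*(6) = 10]
q=1: r=1, s=13, t=-11   [116*(13) + 137*(-11) = 1]
q=10: r=0, s=-137, t=116   [116*(-137) + 137*(116) = 0]
GCD = 1; from the row with r=1: x=13, y=-11
Check: 116*(13) + 137*(-11) = 1508 - 1507 = 1

GCD = 1, x = 13, y = -11


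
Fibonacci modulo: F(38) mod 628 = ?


F(k) mod 628 for k=1..38:
1, 1, 2, 3, 5, 8, 13, 21, 34, 55, 89, 144, 233, 377, 610, 359, 341, 72, 413, 485, 270, 127, 397, 524, 293, 189, 482, 43, 525, 568, 465, 405, 242, 19, 261, 280, 541, 193
F(38) mod 628 = 193


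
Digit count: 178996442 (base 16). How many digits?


178996442 in base 16 = AAB44DA
Number of digits = 7

7 digits (base 16)


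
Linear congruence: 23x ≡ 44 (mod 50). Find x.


GCD(23, 50) = 1, unique solution
a^(-1) mod 50 = 37
x = 37 * 44 mod 50 = 28

x ≡ 28 (mod 50)


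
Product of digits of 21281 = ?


2 × 1 × 2 × 8 × 1 = 32


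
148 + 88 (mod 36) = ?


148 + 88 = 236
236 mod 36 = 20


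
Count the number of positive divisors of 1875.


1875 = 3^1 × 5^4
d(1875) = (1+1) × (4+1) = 10

10 divisors


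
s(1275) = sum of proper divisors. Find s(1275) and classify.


Proper divisors: 1, 3, 5, 15, 17, 25, 51, 75, 85, 255, 425
Sum = 1 + 3 + 5 + 15 + 17 + 25 + 51 + 75 + 85 + 255 + 425 = 957
957 < 1275 → deficient

s(1275) = 957 (deficient)


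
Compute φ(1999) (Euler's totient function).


1999 = 1999
Prime factors: 1999
φ(1999) = 1999 × (1-1/1999)
= 1999 × 1998/1999 = 1998

φ(1999) = 1998


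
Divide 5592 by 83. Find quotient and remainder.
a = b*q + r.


5592 = 83 * 67 + 31
Check: 5561 + 31 = 5592

q = 67, r = 31


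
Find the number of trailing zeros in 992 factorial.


floor(992/5) = 198
floor(992/25) = 39
floor(992/125) = 7
floor(992/625) = 1
Total = 245

245 trailing zeros


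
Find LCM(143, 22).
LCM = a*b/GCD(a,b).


GCD(143, 22) = 11
LCM = 143*22/11 = 3146/11 = 286

LCM = 286


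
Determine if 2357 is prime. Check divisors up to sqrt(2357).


Check divisors up to sqrt(2357) = 48.5489
No divisors found.
2357 is prime.

Yes, 2357 is prime


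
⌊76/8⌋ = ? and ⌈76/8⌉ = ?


76/8 = 9.5000
floor = 9
ceil = 10

floor = 9, ceil = 10


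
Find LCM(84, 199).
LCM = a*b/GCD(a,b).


GCD(84, 199) = 1
LCM = 84*199/1 = 16716/1 = 16716

LCM = 16716


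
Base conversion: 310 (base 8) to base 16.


310 (base 8) = 200 (decimal)
200 (decimal) = C8 (base 16)


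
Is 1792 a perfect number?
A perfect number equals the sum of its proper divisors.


Proper divisors of 1792: 1, 2, 4, 7, 8, 14, 16, 28, 32, 56, 64, 112, 128, 224, 256, 448, 896
Sum = 1 + 2 + 4 + 7 + 8 + 14 + 16 + 28 + 32 + 56 + 64 + 112 + 128 + 224 + 256 + 448 + 896 = 2296

No, 1792 is not perfect (2296 ≠ 1792)


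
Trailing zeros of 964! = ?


floor(964/5) = 192
floor(964/25) = 38
floor(964/125) = 7
floor(964/625) = 1
Total = 238

238 trailing zeros


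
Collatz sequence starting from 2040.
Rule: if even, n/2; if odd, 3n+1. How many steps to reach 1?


2040 → 1020 → 510 → 255 → 766 → 383 → 1150 → 575 → 1726 → 863 → 2590 → 1295 → 3886 → 1943 → 5830 → 2915 → 8746 → 4373 → 13120 → 6560 → 3280 → 1640 → 820 → 410 → 205 → 616 → 308 → 154 → 77 → 232 → 116 → 58 → 29 → 88 → 44 → 22 → 11 → 34 → 17 → 52 → 26 → 13 → 40 → 20 → 10 → 5 → 16 → 8 → 4 → 2 → 1
Total steps = 50

50 steps


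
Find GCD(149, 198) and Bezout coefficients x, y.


Tabular extended Euclidean (each row: r = 149*s + 198*t):
r=149, s=1, t=0
r=198, s=0, t=1
q=0: r=149, s=1, t=0   [149*(1) + 198*(0) = 149]
q=1: r=49, s=-1, t=1   [149*(-1) + 198*(1) = 49]
q=3: r=2, s=4, t=-3   [149*(4) + 198*(-3) = 2]
q=24: r=1, s=-97, t=73   [149*(-97) + 198*(73) = 1]
q=2: r=0, s=198, t=-149   [149*(198) + 198*(-149) = 0]
GCD = 1; from the row with r=1: x=-97, y=73
Check: 149*(-97) + 198*(73) = -14453 + 14454 = 1

GCD = 1, x = -97, y = 73


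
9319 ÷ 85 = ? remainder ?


9319 = 85 * 109 + 54
Check: 9265 + 54 = 9319

q = 109, r = 54


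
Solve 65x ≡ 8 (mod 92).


GCD(65, 92) = 1, unique solution
a^(-1) mod 92 = 17
x = 17 * 8 mod 92 = 44

x ≡ 44 (mod 92)


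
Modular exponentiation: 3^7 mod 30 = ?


3^1 mod 30 = 3
3^2 mod 30 = 9
3^3 mod 30 = 27
3^4 mod 30 = 21
3^5 mod 30 = 3
3^6 mod 30 = 9
3^7 mod 30 = 27


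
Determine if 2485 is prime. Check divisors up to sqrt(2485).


2485 / 5 = 497 (exact division)
2485 is NOT prime.

No, 2485 is not prime


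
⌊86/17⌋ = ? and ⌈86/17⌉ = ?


86/17 = 5.0588
floor = 5
ceil = 6

floor = 5, ceil = 6


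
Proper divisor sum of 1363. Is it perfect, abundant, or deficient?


Proper divisors: 1, 29, 47
Sum = 1 + 29 + 47 = 77
77 < 1363 → deficient

s(1363) = 77 (deficient)


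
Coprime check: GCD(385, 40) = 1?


Euclidean algorithm:
385 = 9 * 40 + 25
40 = 1 * 25 + 15
25 = 1 * 15 + 10
15 = 1 * 10 + 5
10 = 2 * 5 + 0
GCD(385, 40) = 5

No, not coprime (GCD = 5)


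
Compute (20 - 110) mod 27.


20 - 110 = -90
-90 mod 27 = 18


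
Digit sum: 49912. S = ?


4 + 9 + 9 + 1 + 2 = 25


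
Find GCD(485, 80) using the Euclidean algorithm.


485 = 6 * 80 + 5
80 = 16 * 5 + 0
GCD = 5


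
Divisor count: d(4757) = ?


4757 = 67^1 × 71^1
d(4757) = (1+1) × (1+1) = 4

4 divisors


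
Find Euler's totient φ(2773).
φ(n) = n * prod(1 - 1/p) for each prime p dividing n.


2773 = 47 × 59
Prime factors: 47, 59
φ(2773) = 2773 × (1-1/47) × (1-1/59)
= 2773 × 46/47 × 58/59 = 2668

φ(2773) = 2668


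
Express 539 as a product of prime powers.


539 / 7 = 77
77 / 7 = 11
11 / 11 = 1
539 = 7^2 × 11


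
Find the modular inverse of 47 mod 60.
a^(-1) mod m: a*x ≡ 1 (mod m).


Use the extended Euclidean algorithm on (60, 47); each row r = 60*s + 47*t:
r=60, s=1, t=0
r=47, s=0, t=1
q=1: r=13, s=1, t=-1   [60*(1) + 47*(-1) = 13]
q=3: r=8, s=-3, t=4   [60*(-3) + 47*(4) = 8]
q=1: r=5, s=4, t=-5   [60*(4) + 47*(-5) = 5]
q=1: r=3, s=-7, t=9   [60*(-7) + 47*(9) = 3]
q=1: r=2, s=11, t=-14   [60*(11) + 47*(-14) = 2]
q=1: r=1, s=-18, t=23   [60*(-18) + 47*(23) = 1]
q=2: r=0, s=47, t=-60   [60*(47) + 47*(-60) = 0]
GCD = 1 with t = 23, so 47*(23) ≡ 1 (mod 60)
Inverse = 23 mod 60 = 23
Check: 47 * 23 = 1081 ≡ 1 (mod 60)

47^(-1) ≡ 23 (mod 60)


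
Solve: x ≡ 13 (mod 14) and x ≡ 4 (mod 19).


M = 14*19 = 266
M1 = M/14 = 19, M2 = M/19 = 14
M1^(-1) mod 14 = 3, M2^(-1) mod 19 = 15
x = 13*19*3 + 4*14*15 = 1581
1581 mod 266 = 251
Check: 251 mod 14 = 13 ✓, 251 mod 19 = 4 ✓

x ≡ 251 (mod 266)


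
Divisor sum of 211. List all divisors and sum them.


Divisors of 211: 1, 211
Sum = 1 + 211 = 212

σ(211) = 212


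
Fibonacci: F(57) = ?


Sequence: 1, 1, 2, 3, 5, 8, 13, 21, 34, 55, 89, 144, 233, 377, 610, 987, 1597, 2584, 4181, 6765, 10946, 17711, 28657, 46368, 75025, 121393, 196418, 317811, 514229, 832040, 1346269, 2178309, 3524578, 5702887, 9227465, 14930352, 24157817, 39088169, 63245986, 102334155, 165580141, 267914296, 433494437, 701408733, 1134903170, 1836311903, 2971215073, 4807526976, 7778742049, 12586269025, 20365011074, 32951280099, 53316291173, 86267571272, 139583862445, 225851433717, 365435296162
F(57) = 365435296162


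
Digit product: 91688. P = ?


9 × 1 × 6 × 8 × 8 = 3456


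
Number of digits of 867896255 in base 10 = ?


867896255 has 9 digits in base 10
floor(log10(867896255)) + 1 = floor(8.9385) + 1 = 9

9 digits (base 10)


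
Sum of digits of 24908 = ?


2 + 4 + 9 + 0 + 8 = 23


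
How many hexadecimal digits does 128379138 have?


128379138 in base 16 = 7A6E902
Number of digits = 7

7 digits (base 16)


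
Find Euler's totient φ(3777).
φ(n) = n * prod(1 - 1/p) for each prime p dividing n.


3777 = 3 × 1259
Prime factors: 3, 1259
φ(3777) = 3777 × (1-1/3) × (1-1/1259)
= 3777 × 2/3 × 1258/1259 = 2516

φ(3777) = 2516


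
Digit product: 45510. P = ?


4 × 5 × 5 × 1 × 0 = 0


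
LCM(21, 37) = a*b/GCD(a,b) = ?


GCD(21, 37) = 1
LCM = 21*37/1 = 777/1 = 777

LCM = 777


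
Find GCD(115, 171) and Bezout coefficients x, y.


Tabular extended Euclidean (each row: r = 115*s + 171*t):
r=115, s=1, t=0
r=171, s=0, t=1
q=0: r=115, s=1, t=0   [115*(1) + 171*(0) = 115]
q=1: r=56, s=-1, t=1   [115*(-1) + 171*(1) = 56]
q=2: r=3, s=3, t=-2   [115*(3) + 171*(-2) = 3]
q=18: r=2, s=-55, t=37   [115*(-55) + 171*(37) = 2]
q=1: r=1, s=58, t=-39   [115*(58) + 171*(-39) = 1]
q=2: r=0, s=-171, t=115   [115*(-171) + 171*(115) = 0]
GCD = 1; from the row with r=1: x=58, y=-39
Check: 115*(58) + 171*(-39) = 6670 - 6669 = 1

GCD = 1, x = 58, y = -39


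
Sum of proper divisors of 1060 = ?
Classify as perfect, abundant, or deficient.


Proper divisors: 1, 2, 4, 5, 10, 20, 53, 106, 212, 265, 530
Sum = 1 + 2 + 4 + 5 + 10 + 20 + 53 + 106 + 212 + 265 + 530 = 1208
1208 > 1060 → abundant

s(1060) = 1208 (abundant)


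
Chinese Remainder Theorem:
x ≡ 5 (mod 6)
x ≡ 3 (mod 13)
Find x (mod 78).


M = 6*13 = 78
M1 = M/6 = 13, M2 = M/13 = 6
M1^(-1) mod 6 = 1, M2^(-1) mod 13 = 11
x = 5*13*1 + 3*6*11 = 263
263 mod 78 = 29
Check: 29 mod 6 = 5 ✓, 29 mod 13 = 3 ✓

x ≡ 29 (mod 78)


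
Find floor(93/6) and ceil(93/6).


93/6 = 15.5000
floor = 15
ceil = 16

floor = 15, ceil = 16


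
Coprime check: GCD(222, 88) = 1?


Euclidean algorithm:
222 = 2 * 88 + 46
88 = 1 * 46 + 42
46 = 1 * 42 + 4
42 = 10 * 4 + 2
4 = 2 * 2 + 0
GCD(222, 88) = 2

No, not coprime (GCD = 2)


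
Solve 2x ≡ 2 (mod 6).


GCD(2, 6) = 2 divides 2
Divide: 1x ≡ 1 (mod 3)
x ≡ 1 (mod 3)


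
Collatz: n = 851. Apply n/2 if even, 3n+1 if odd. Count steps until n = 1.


851 → 2554 → 1277 → 3832 → 1916 → 958 → 479 → 1438 → 719 → 2158 → 1079 → 3238 → 1619 → 4858 → 2429 → 7288 → 3644 → 1822 → 911 → 2734 → 1367 → 4102 → 2051 → 6154 → 3077 → 9232 → 4616 → 2308 → 1154 → 577 → 1732 → 866 → 433 → 1300 → 650 → 325 → 976 → 488 → 244 → 122 → 61 → 184 → 92 → 46 → 23 → 70 → 35 → 106 → 53 → 160 → 80 → 40 → 20 → 10 → 5 → 16 → 8 → 4 → 2 → 1
Total steps = 59

59 steps


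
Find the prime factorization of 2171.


2171 / 13 = 167
167 / 167 = 1
2171 = 13 × 167


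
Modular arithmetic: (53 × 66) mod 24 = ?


53 × 66 = 3498
3498 mod 24 = 18


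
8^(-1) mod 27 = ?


Use the extended Euclidean algorithm on (27, 8); each row r = 27*s + 8*t:
r=27, s=1, t=0
r=8, s=0, t=1
q=3: r=3, s=1, t=-3   [27*(1) + 8*(-3) = 3]
q=2: r=2, s=-2, t=7   [27*(-2) + 8*(7) = 2]
q=1: r=1, s=3, t=-10   [27*(3) + 8*(-10) = 1]
q=2: r=0, s=-8, t=27   [27*(-8) + 8*(27) = 0]
GCD = 1 with t = -10, so 8*(-10) ≡ 1 (mod 27)
Inverse = -10 mod 27 = 17
Check: 8 * 17 = 136 ≡ 1 (mod 27)

8^(-1) ≡ 17 (mod 27)


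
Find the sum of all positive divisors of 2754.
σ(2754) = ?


Divisors of 2754: 1, 2, 3, 6, 9, 17, 18, 27, 34, 51, 54, 81, 102, 153, 162, 306, 459, 918, 1377, 2754
Sum = 1 + 2 + 3 + 6 + 9 + 17 + 18 + 27 + 34 + 51 + 54 + 81 + 102 + 153 + 162 + 306 + 459 + 918 + 1377 + 2754 = 6534

σ(2754) = 6534


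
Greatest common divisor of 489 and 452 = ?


489 = 1 * 452 + 37
452 = 12 * 37 + 8
37 = 4 * 8 + 5
8 = 1 * 5 + 3
5 = 1 * 3 + 2
3 = 1 * 2 + 1
2 = 2 * 1 + 0
GCD = 1


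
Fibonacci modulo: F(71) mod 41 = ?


F(k) mod 41 for k=1..71:
1, 1, 2, 3, 5, 8, 13, 21, 34, 14, 7, 21, 28, 8, 36, 3, 39, 1, 40, 0, 40, 40, 39, 38, 36, 33, 28, 20, 7, 27, 34, 20, 13, 33, 5, 38, 2, 40, 1, 0, 1, 1, 2, 3, 5, 8, 13, 21, 34, 14, 7, 21, 28, 8, 36, 3, 39, 1, 40, 0, 40, 40, 39, 38, 36, 33, 28, 20, 7, 27, 34
F(71) mod 41 = 34


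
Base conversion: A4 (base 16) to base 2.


A4 (base 16) = 164 (decimal)
164 (decimal) = 10100100 (base 2)


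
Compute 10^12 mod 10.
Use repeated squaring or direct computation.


10^1 mod 10 = 0
10^2 mod 10 = 0
10^3 mod 10 = 0
10^4 mod 10 = 0
10^5 mod 10 = 0
10^6 mod 10 = 0
10^7 mod 10 = 0
10^8 mod 10 = 0
10^9 mod 10 = 0
10^10 mod 10 = 0
10^11 mod 10 = 0
10^12 mod 10 = 0


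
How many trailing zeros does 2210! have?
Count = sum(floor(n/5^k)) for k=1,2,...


floor(2210/5) = 442
floor(2210/25) = 88
floor(2210/125) = 17
floor(2210/625) = 3
Total = 550

550 trailing zeros


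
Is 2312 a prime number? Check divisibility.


2312 / 2 = 1156 (exact division)
2312 is NOT prime.

No, 2312 is not prime


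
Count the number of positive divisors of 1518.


1518 = 2^1 × 3^1 × 11^1 × 23^1
d(1518) = (1+1) × (1+1) × (1+1) × (1+1) = 16

16 divisors


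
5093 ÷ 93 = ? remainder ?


5093 = 93 * 54 + 71
Check: 5022 + 71 = 5093

q = 54, r = 71


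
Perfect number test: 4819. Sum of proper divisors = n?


Proper divisors of 4819: 1, 61, 79
Sum = 1 + 61 + 79 = 141

No, 4819 is not perfect (141 ≠ 4819)


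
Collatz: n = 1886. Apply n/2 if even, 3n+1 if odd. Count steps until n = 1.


1886 → 943 → 2830 → 1415 → 4246 → 2123 → 6370 → 3185 → 9556 → 4778 → 2389 → 7168 → 3584 → 1792 → 896 → 448 → 224 → 112 → 56 → 28 → 14 → 7 → 22 → 11 → 34 → 17 → 52 → 26 → 13 → 40 → 20 → 10 → 5 → 16 → 8 → 4 → 2 → 1
Total steps = 37

37 steps


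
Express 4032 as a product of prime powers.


4032 / 2 = 2016
2016 / 2 = 1008
1008 / 2 = 504
504 / 2 = 252
252 / 2 = 126
126 / 2 = 63
63 / 3 = 21
21 / 3 = 7
7 / 7 = 1
4032 = 2^6 × 3^2 × 7


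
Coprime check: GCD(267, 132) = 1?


Euclidean algorithm:
267 = 2 * 132 + 3
132 = 44 * 3 + 0
GCD(267, 132) = 3

No, not coprime (GCD = 3)


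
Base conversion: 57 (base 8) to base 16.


57 (base 8) = 47 (decimal)
47 (decimal) = 2F (base 16)


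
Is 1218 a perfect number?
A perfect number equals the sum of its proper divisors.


Proper divisors of 1218: 1, 2, 3, 6, 7, 14, 21, 29, 42, 58, 87, 174, 203, 406, 609
Sum = 1 + 2 + 3 + 6 + 7 + 14 + 21 + 29 + 42 + 58 + 87 + 174 + 203 + 406 + 609 = 1662

No, 1218 is not perfect (1662 ≠ 1218)


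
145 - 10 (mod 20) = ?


145 - 10 = 135
135 mod 20 = 15


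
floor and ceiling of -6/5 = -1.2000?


-6/5 = -1.2000
floor = -2
ceil = -1

floor = -2, ceil = -1


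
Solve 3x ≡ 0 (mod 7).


GCD(3, 7) = 1, unique solution
a^(-1) mod 7 = 5
x = 5 * 0 mod 7 = 0

x ≡ 0 (mod 7)


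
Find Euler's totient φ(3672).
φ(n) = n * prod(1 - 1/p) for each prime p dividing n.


3672 = 2^3 × 3^3 × 17
Prime factors: 2, 3, 17
φ(3672) = 3672 × (1-1/2) × (1-1/3) × (1-1/17)
= 3672 × 1/2 × 2/3 × 16/17 = 1152

φ(3672) = 1152


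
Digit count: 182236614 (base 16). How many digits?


182236614 in base 16 = ADCB5C6
Number of digits = 7

7 digits (base 16)


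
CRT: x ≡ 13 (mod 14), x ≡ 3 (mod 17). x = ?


M = 14*17 = 238
M1 = M/14 = 17, M2 = M/17 = 14
M1^(-1) mod 14 = 5, M2^(-1) mod 17 = 11
x = 13*17*5 + 3*14*11 = 1567
1567 mod 238 = 139
Check: 139 mod 14 = 13 ✓, 139 mod 17 = 3 ✓

x ≡ 139 (mod 238)


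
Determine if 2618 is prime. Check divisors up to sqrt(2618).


2618 / 2 = 1309 (exact division)
2618 is NOT prime.

No, 2618 is not prime


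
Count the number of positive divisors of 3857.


3857 = 7^1 × 19^1 × 29^1
d(3857) = (1+1) × (1+1) × (1+1) = 8

8 divisors


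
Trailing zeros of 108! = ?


floor(108/5) = 21
floor(108/25) = 4
Total = 25

25 trailing zeros


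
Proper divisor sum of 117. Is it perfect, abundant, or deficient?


Proper divisors: 1, 3, 9, 13, 39
Sum = 1 + 3 + 9 + 13 + 39 = 65
65 < 117 → deficient

s(117) = 65 (deficient)


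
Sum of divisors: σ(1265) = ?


Divisors of 1265: 1, 5, 11, 23, 55, 115, 253, 1265
Sum = 1 + 5 + 11 + 23 + 55 + 115 + 253 + 1265 = 1728

σ(1265) = 1728


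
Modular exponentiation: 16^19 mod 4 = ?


16^1 mod 4 = 0
16^2 mod 4 = 0
16^3 mod 4 = 0
16^4 mod 4 = 0
16^5 mod 4 = 0
16^6 mod 4 = 0
16^7 mod 4 = 0
16^8 mod 4 = 0
16^9 mod 4 = 0
16^10 mod 4 = 0
16^11 mod 4 = 0
16^12 mod 4 = 0
16^13 mod 4 = 0
16^14 mod 4 = 0
16^15 mod 4 = 0
16^16 mod 4 = 0
16^17 mod 4 = 0
16^18 mod 4 = 0
16^19 mod 4 = 0


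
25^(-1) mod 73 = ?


Use the extended Euclidean algorithm on (73, 25); each row r = 73*s + 25*t:
r=73, s=1, t=0
r=25, s=0, t=1
q=2: r=23, s=1, t=-2   [73*(1) + 25*(-2) = 23]
q=1: r=2, s=-1, t=3   [73*(-1) + 25*(3) = 2]
q=11: r=1, s=12, t=-35   [73*(12) + 25*(-35) = 1]
q=2: r=0, s=-25, t=73   [73*(-25) + 25*(73) = 0]
GCD = 1 with t = -35, so 25*(-35) ≡ 1 (mod 73)
Inverse = -35 mod 73 = 38
Check: 25 * 38 = 950 ≡ 1 (mod 73)

25^(-1) ≡ 38 (mod 73)


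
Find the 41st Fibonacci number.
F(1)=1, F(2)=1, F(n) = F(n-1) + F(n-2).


Sequence: 1, 1, 2, 3, 5, 8, 13, 21, 34, 55, 89, 144, 233, 377, 610, 987, 1597, 2584, 4181, 6765, 10946, 17711, 28657, 46368, 75025, 121393, 196418, 317811, 514229, 832040, 1346269, 2178309, 3524578, 5702887, 9227465, 14930352, 24157817, 39088169, 63245986, 102334155, 165580141
F(41) = 165580141


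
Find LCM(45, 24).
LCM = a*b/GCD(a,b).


GCD(45, 24) = 3
LCM = 45*24/3 = 1080/3 = 360

LCM = 360


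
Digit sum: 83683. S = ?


8 + 3 + 6 + 8 + 3 = 28


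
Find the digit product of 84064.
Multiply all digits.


8 × 4 × 0 × 6 × 4 = 0


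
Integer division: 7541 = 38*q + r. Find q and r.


7541 = 38 * 198 + 17
Check: 7524 + 17 = 7541

q = 198, r = 17


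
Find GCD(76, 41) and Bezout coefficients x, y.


Tabular extended Euclidean (each row: r = 76*s + 41*t):
r=76, s=1, t=0
r=41, s=0, t=1
q=1: r=35, s=1, t=-1   [76*(1) + 41*(-1) = 35]
q=1: r=6, s=-1, t=2   [76*(-1) + 41*(2) = 6]
q=5: r=5, s=6, t=-11   [76*(6) + 41*(-11) = 5]
q=1: r=1, s=-7, t=13   [76*(-7) + 41*(13) = 1]
q=5: r=0, s=41, t=-76   [76*(41) + 41*(-76) = 0]
GCD = 1; from the row with r=1: x=-7, y=13
Check: 76*(-7) + 41*(13) = -532 + 533 = 1

GCD = 1, x = -7, y = 13


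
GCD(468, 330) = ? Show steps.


468 = 1 * 330 + 138
330 = 2 * 138 + 54
138 = 2 * 54 + 30
54 = 1 * 30 + 24
30 = 1 * 24 + 6
24 = 4 * 6 + 0
GCD = 6


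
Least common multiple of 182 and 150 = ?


GCD(182, 150) = 2
LCM = 182*150/2 = 27300/2 = 13650

LCM = 13650


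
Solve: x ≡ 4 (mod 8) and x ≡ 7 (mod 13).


M = 8*13 = 104
M1 = M/8 = 13, M2 = M/13 = 8
M1^(-1) mod 8 = 5, M2^(-1) mod 13 = 5
x = 4*13*5 + 7*8*5 = 540
540 mod 104 = 20
Check: 20 mod 8 = 4 ✓, 20 mod 13 = 7 ✓

x ≡ 20 (mod 104)


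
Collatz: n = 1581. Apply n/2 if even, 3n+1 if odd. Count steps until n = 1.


1581 → 4744 → 2372 → 1186 → 593 → 1780 → 890 → 445 → 1336 → 668 → 334 → 167 → 502 → 251 → 754 → 377 → 1132 → 566 → 283 → 850 → 425 → 1276 → 638 → 319 → 958 → 479 → 1438 → 719 → 2158 → 1079 → 3238 → 1619 → 4858 → 2429 → 7288 → 3644 → 1822 → 911 → 2734 → 1367 → 4102 → 2051 → 6154 → 3077 → 9232 → 4616 → 2308 → 1154 → 577 → 1732 → 866 → 433 → 1300 → 650 → 325 → 976 → 488 → 244 → 122 → 61 → 184 → 92 → 46 → 23 → 70 → 35 → 106 → 53 → 160 → 80 → 40 → 20 → 10 → 5 → 16 → 8 → 4 → 2 → 1
Total steps = 78

78 steps


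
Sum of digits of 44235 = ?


4 + 4 + 2 + 3 + 5 = 18


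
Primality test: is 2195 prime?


2195 / 5 = 439 (exact division)
2195 is NOT prime.

No, 2195 is not prime


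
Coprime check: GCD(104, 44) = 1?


Euclidean algorithm:
104 = 2 * 44 + 16
44 = 2 * 16 + 12
16 = 1 * 12 + 4
12 = 3 * 4 + 0
GCD(104, 44) = 4

No, not coprime (GCD = 4)


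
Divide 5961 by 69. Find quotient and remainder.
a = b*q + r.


5961 = 69 * 86 + 27
Check: 5934 + 27 = 5961

q = 86, r = 27


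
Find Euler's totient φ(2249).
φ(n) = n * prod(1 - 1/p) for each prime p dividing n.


2249 = 13 × 173
Prime factors: 13, 173
φ(2249) = 2249 × (1-1/13) × (1-1/173)
= 2249 × 12/13 × 172/173 = 2064

φ(2249) = 2064


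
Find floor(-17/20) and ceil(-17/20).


-17/20 = -0.8500
floor = -1
ceil = 0

floor = -1, ceil = 0


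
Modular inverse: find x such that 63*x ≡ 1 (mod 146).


Use the extended Euclidean algorithm on (146, 63); each row r = 146*s + 63*t:
r=146, s=1, t=0
r=63, s=0, t=1
q=2: r=20, s=1, t=-2   [146*(1) + 63*(-2) = 20]
q=3: r=3, s=-3, t=7   [146*(-3) + 63*(7) = 3]
q=6: r=2, s=19, t=-44   [146*(19) + 63*(-44) = 2]
q=1: r=1, s=-22, t=51   [146*(-22) + 63*(51) = 1]
q=2: r=0, s=63, t=-146   [146*(63) + 63*(-146) = 0]
GCD = 1 with t = 51, so 63*(51) ≡ 1 (mod 146)
Inverse = 51 mod 146 = 51
Check: 63 * 51 = 3213 ≡ 1 (mod 146)

63^(-1) ≡ 51 (mod 146)


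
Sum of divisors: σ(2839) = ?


Divisors of 2839: 1, 17, 167, 2839
Sum = 1 + 17 + 167 + 2839 = 3024

σ(2839) = 3024


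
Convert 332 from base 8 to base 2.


332 (base 8) = 218 (decimal)
218 (decimal) = 11011010 (base 2)


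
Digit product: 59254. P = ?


5 × 9 × 2 × 5 × 4 = 1800


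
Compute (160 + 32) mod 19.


160 + 32 = 192
192 mod 19 = 2


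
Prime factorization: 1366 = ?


1366 / 2 = 683
683 / 683 = 1
1366 = 2 × 683


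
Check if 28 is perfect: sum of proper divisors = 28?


Proper divisors of 28: 1, 2, 4, 7, 14
Sum = 1 + 2 + 4 + 7 + 14 = 28

Yes, 28 is perfect (28 = 28)


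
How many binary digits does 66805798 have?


66805798 in base 2 = 11111110110110000000100110
Number of digits = 26

26 digits (base 2)


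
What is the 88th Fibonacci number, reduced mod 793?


F(k) mod 793 for k=1..88:
1, 1, 2, 3, 5, 8, 13, 21, 34, 55, 89, 144, 233, 377, 610, 194, 11, 205, 216, 421, 637, 265, 109, 374, 483, 64, 547, 611, 365, 183, 548, 731, 486, 424, 117, 541, 658, 406, 271, 677, 155, 39, 194, 233, 427, 660, 294, 161, 455, 616, 278, 101, 379, 480, 66, 546, 612, 365, 184, 549, 733, 489, 429, 125, 554, 679, 440, 326, 766, 299, 272, 571, 50, 621, 671, 499, 377, 83, 460, 543, 210, 753, 170, 130, 300, 430, 730, 367
F(88) mod 793 = 367


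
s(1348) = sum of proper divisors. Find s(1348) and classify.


Proper divisors: 1, 2, 4, 337, 674
Sum = 1 + 2 + 4 + 337 + 674 = 1018
1018 < 1348 → deficient

s(1348) = 1018 (deficient)


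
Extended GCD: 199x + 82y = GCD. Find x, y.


Tabular extended Euclidean (each row: r = 199*s + 82*t):
r=199, s=1, t=0
r=82, s=0, t=1
q=2: r=35, s=1, t=-2   [199*(1) + 82*(-2) = 35]
q=2: r=12, s=-2, t=5   [199*(-2) + 82*(5) = 12]
q=2: r=11, s=5, t=-12   [199*(5) + 82*(-12) = 11]
q=1: r=1, s=-7, t=17   [199*(-7) + 82*(17) = 1]
q=11: r=0, s=82, t=-199   [199*(82) + 82*(-199) = 0]
GCD = 1; from the row with r=1: x=-7, y=17
Check: 199*(-7) + 82*(17) = -1393 + 1394 = 1

GCD = 1, x = -7, y = 17


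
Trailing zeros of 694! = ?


floor(694/5) = 138
floor(694/25) = 27
floor(694/125) = 5
floor(694/625) = 1
Total = 171

171 trailing zeros


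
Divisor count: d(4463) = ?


4463 = 4463^1
d(4463) = (1+1) = 2

2 divisors


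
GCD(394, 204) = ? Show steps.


394 = 1 * 204 + 190
204 = 1 * 190 + 14
190 = 13 * 14 + 8
14 = 1 * 8 + 6
8 = 1 * 6 + 2
6 = 3 * 2 + 0
GCD = 2


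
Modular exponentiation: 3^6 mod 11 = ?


3^1 mod 11 = 3
3^2 mod 11 = 9
3^3 mod 11 = 5
3^4 mod 11 = 4
3^5 mod 11 = 1
3^6 mod 11 = 3


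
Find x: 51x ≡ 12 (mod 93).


GCD(51, 93) = 3 divides 12
Divide: 17x ≡ 4 (mod 31)
x ≡ 13 (mod 31)


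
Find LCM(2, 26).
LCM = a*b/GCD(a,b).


GCD(2, 26) = 2
LCM = 2*26/2 = 52/2 = 26

LCM = 26


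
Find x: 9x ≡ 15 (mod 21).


GCD(9, 21) = 3 divides 15
Divide: 3x ≡ 5 (mod 7)
x ≡ 4 (mod 7)


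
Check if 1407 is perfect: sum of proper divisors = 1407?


Proper divisors of 1407: 1, 3, 7, 21, 67, 201, 469
Sum = 1 + 3 + 7 + 21 + 67 + 201 + 469 = 769

No, 1407 is not perfect (769 ≠ 1407)


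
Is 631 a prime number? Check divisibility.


Check divisors up to sqrt(631) = 25.1197
No divisors found.
631 is prime.

Yes, 631 is prime


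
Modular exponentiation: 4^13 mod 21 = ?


4^1 mod 21 = 4
4^2 mod 21 = 16
4^3 mod 21 = 1
4^4 mod 21 = 4
4^5 mod 21 = 16
4^6 mod 21 = 1
4^7 mod 21 = 4
4^8 mod 21 = 16
4^9 mod 21 = 1
4^10 mod 21 = 4
4^11 mod 21 = 16
4^12 mod 21 = 1
4^13 mod 21 = 4


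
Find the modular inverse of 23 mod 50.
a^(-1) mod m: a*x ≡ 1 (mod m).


Use the extended Euclidean algorithm on (50, 23); each row r = 50*s + 23*t:
r=50, s=1, t=0
r=23, s=0, t=1
q=2: r=4, s=1, t=-2   [50*(1) + 23*(-2) = 4]
q=5: r=3, s=-5, t=11   [50*(-5) + 23*(11) = 3]
q=1: r=1, s=6, t=-13   [50*(6) + 23*(-13) = 1]
q=3: r=0, s=-23, t=50   [50*(-23) + 23*(50) = 0]
GCD = 1 with t = -13, so 23*(-13) ≡ 1 (mod 50)
Inverse = -13 mod 50 = 37
Check: 23 * 37 = 851 ≡ 1 (mod 50)

23^(-1) ≡ 37 (mod 50)


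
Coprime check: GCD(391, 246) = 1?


Euclidean algorithm:
391 = 1 * 246 + 145
246 = 1 * 145 + 101
145 = 1 * 101 + 44
101 = 2 * 44 + 13
44 = 3 * 13 + 5
13 = 2 * 5 + 3
5 = 1 * 3 + 2
3 = 1 * 2 + 1
2 = 2 * 1 + 0
GCD(391, 246) = 1

Yes, coprime (GCD = 1)


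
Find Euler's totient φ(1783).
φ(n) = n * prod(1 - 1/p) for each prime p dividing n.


1783 = 1783
Prime factors: 1783
φ(1783) = 1783 × (1-1/1783)
= 1783 × 1782/1783 = 1782

φ(1783) = 1782


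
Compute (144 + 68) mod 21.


144 + 68 = 212
212 mod 21 = 2


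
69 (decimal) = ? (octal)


69 (base 10) = 69 (decimal)
69 (decimal) = 105 (base 8)


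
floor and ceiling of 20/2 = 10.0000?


20/2 = 10.0000
floor = 10
ceil = 10

floor = 10, ceil = 10


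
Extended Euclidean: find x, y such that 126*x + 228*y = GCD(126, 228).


Tabular extended Euclidean (each row: r = 126*s + 228*t):
r=126, s=1, t=0
r=228, s=0, t=1
q=0: r=126, s=1, t=0   [126*(1) + 228*(0) = 126]
q=1: r=102, s=-1, t=1   [126*(-1) + 228*(1) = 102]
q=1: r=24, s=2, t=-1   [126*(2) + 228*(-1) = 24]
q=4: r=6, s=-9, t=5   [126*(-9) + 228*(5) = 6]
q=4: r=0, s=38, t=-21   [126*(38) + 228*(-21) = 0]
GCD = 6; from the row with r=6: x=-9, y=5
Check: 126*(-9) + 228*(5) = -1134 + 1140 = 6

GCD = 6, x = -9, y = 5


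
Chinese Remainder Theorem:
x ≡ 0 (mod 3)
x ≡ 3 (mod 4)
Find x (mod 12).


M = 3*4 = 12
M1 = M/3 = 4, M2 = M/4 = 3
M1^(-1) mod 3 = 1, M2^(-1) mod 4 = 3
x = 0*4*1 + 3*3*3 = 27
27 mod 12 = 3
Check: 3 mod 3 = 0 ✓, 3 mod 4 = 3 ✓

x ≡ 3 (mod 12)


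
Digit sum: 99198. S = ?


9 + 9 + 1 + 9 + 8 = 36


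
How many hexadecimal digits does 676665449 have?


676665449 in base 16 = 28551869
Number of digits = 8

8 digits (base 16)


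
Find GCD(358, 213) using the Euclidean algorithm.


358 = 1 * 213 + 145
213 = 1 * 145 + 68
145 = 2 * 68 + 9
68 = 7 * 9 + 5
9 = 1 * 5 + 4
5 = 1 * 4 + 1
4 = 4 * 1 + 0
GCD = 1


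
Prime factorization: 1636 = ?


1636 / 2 = 818
818 / 2 = 409
409 / 409 = 1
1636 = 2^2 × 409


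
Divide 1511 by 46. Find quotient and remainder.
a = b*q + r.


1511 = 46 * 32 + 39
Check: 1472 + 39 = 1511

q = 32, r = 39


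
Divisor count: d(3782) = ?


3782 = 2^1 × 31^1 × 61^1
d(3782) = (1+1) × (1+1) × (1+1) = 8

8 divisors


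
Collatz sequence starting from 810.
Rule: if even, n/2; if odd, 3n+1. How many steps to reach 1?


810 → 405 → 1216 → 608 → 304 → 152 → 76 → 38 → 19 → 58 → 29 → 88 → 44 → 22 → 11 → 34 → 17 → 52 → 26 → 13 → 40 → 20 → 10 → 5 → 16 → 8 → 4 → 2 → 1
Total steps = 28

28 steps


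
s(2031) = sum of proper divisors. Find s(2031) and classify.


Proper divisors: 1, 3, 677
Sum = 1 + 3 + 677 = 681
681 < 2031 → deficient

s(2031) = 681 (deficient)


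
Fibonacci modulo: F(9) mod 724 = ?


F(k) mod 724 for k=1..9:
1, 1, 2, 3, 5, 8, 13, 21, 34
F(9) mod 724 = 34


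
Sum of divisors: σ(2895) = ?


Divisors of 2895: 1, 3, 5, 15, 193, 579, 965, 2895
Sum = 1 + 3 + 5 + 15 + 193 + 579 + 965 + 2895 = 4656

σ(2895) = 4656


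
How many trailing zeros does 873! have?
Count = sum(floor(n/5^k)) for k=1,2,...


floor(873/5) = 174
floor(873/25) = 34
floor(873/125) = 6
floor(873/625) = 1
Total = 215

215 trailing zeros


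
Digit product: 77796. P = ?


7 × 7 × 7 × 9 × 6 = 18522


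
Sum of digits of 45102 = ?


4 + 5 + 1 + 0 + 2 = 12


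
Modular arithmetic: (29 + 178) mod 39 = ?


29 + 178 = 207
207 mod 39 = 12


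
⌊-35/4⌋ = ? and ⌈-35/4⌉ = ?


-35/4 = -8.7500
floor = -9
ceil = -8

floor = -9, ceil = -8


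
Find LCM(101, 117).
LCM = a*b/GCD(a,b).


GCD(101, 117) = 1
LCM = 101*117/1 = 11817/1 = 11817

LCM = 11817


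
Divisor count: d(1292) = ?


1292 = 2^2 × 17^1 × 19^1
d(1292) = (2+1) × (1+1) × (1+1) = 12

12 divisors


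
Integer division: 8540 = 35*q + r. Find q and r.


8540 = 35 * 244 + 0
Check: 8540 + 0 = 8540

q = 244, r = 0


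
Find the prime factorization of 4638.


4638 / 2 = 2319
2319 / 3 = 773
773 / 773 = 1
4638 = 2 × 3 × 773


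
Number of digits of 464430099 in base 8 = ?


464430099 in base 8 = 3353522023
Number of digits = 10

10 digits (base 8)


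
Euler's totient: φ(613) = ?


613 = 613
Prime factors: 613
φ(613) = 613 × (1-1/613)
= 613 × 612/613 = 612

φ(613) = 612


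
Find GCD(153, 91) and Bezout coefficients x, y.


Tabular extended Euclidean (each row: r = 153*s + 91*t):
r=153, s=1, t=0
r=91, s=0, t=1
q=1: r=62, s=1, t=-1   [153*(1) + 91*(-1) = 62]
q=1: r=29, s=-1, t=2   [153*(-1) + 91*(2) = 29]
q=2: r=4, s=3, t=-5   [153*(3) + 91*(-5) = 4]
q=7: r=1, s=-22, t=37   [153*(-22) + 91*(37) = 1]
q=4: r=0, s=91, t=-153   [153*(91) + 91*(-153) = 0]
GCD = 1; from the row with r=1: x=-22, y=37
Check: 153*(-22) + 91*(37) = -3366 + 3367 = 1

GCD = 1, x = -22, y = 37


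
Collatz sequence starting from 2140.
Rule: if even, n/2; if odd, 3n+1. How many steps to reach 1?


2140 → 1070 → 535 → 1606 → 803 → 2410 → 1205 → 3616 → 1808 → 904 → 452 → 226 → 113 → 340 → 170 → 85 → 256 → 128 → 64 → 32 → 16 → 8 → 4 → 2 → 1
Total steps = 24

24 steps
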